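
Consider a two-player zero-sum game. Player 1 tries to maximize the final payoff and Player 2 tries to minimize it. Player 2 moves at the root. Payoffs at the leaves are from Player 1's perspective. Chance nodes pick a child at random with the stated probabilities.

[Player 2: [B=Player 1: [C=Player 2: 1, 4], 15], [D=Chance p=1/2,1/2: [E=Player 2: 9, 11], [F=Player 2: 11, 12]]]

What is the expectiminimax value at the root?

10

C (Player 2): min(1, 4) = 1
B (Player 1): max(1, 15) = 15
E (Player 2): min(9, 11) = 9
F (Player 2): min(11, 12) = 11
D (Chance): 1/2·9 + 1/2·11 = 10
Root (Player 2): min(15, 10) = 10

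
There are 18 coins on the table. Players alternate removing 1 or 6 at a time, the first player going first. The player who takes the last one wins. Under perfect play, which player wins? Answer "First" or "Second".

Second

Compute winning (W) and losing (L) positions by backward induction:
i:   0  1  2  3  4  5  6  7  8  9 10 11 12 13 14 15 16 17 18
     L  W  L  W  L  W  W  L  W  L  W  L  W  W  L  W  L  W  L
Position 18 is L, so the second player wins.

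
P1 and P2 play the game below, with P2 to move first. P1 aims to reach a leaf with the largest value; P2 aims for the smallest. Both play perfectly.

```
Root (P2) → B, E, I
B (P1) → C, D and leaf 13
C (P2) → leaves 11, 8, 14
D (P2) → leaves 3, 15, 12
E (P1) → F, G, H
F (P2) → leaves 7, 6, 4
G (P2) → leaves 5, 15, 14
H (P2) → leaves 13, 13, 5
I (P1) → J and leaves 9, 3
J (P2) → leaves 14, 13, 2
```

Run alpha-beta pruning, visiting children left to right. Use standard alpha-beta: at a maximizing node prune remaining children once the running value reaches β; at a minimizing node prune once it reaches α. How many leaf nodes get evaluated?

18

C [α=-∞,β=+∞]: v=8
D [α=8,β=+∞]: v=3 after child 1 ≤ α → α-cutoff, skip 2
B [α=-∞,β=+∞]: v=13
F [α=-∞,β=13]: v=4
G [α=4,β=13]: v=5
H [α=5,β=13]: v=5
E [α=-∞,β=13]: v=5
J [α=-∞,β=5]: v=2
I [α=-∞,β=5]: v=9 after child 2 ≥ β → β-cutoff, skip 1
Root [α=-∞,β=+∞]: v=5
Leaves evaluated: 18 of 21.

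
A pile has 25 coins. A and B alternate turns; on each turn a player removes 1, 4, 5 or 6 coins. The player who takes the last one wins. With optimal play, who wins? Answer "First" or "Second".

Positions where the player to move wins (W) vs loses (L):
i:   0  1  2  3  4  5  6  7  8  9 10 11 12 13 14 15 16 17 18 19 20 21 22 23 24 25
     L  W  L  W  W  W  W  W  W  L  W  L  W  W  W  W  W  W  L  W  L  W  W  W  W  W
Position 25 is W, so the first player wins.

First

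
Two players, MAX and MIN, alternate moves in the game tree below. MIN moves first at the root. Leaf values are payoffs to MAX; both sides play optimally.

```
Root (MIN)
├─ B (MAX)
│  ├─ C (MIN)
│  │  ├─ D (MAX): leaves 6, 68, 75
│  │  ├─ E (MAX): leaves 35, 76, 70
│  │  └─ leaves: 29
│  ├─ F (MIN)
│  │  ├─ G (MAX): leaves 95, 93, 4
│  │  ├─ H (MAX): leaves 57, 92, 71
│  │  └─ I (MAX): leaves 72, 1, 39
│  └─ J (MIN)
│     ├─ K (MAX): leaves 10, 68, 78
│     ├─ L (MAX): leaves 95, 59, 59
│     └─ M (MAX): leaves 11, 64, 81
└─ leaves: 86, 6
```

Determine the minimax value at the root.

D (MAX): max(6, 68, 75) = 75
E (MAX): max(35, 76, 70) = 76
C (MIN): min(75, 76, 29) = 29
G (MAX): max(95, 93, 4) = 95
H (MAX): max(57, 92, 71) = 92
I (MAX): max(72, 1, 39) = 72
F (MIN): min(95, 92, 72) = 72
K (MAX): max(10, 68, 78) = 78
L (MAX): max(95, 59, 59) = 95
M (MAX): max(11, 64, 81) = 81
J (MIN): min(78, 95, 81) = 78
B (MAX): max(29, 72, 78) = 78
Root (MIN): min(78, 86, 6) = 6

6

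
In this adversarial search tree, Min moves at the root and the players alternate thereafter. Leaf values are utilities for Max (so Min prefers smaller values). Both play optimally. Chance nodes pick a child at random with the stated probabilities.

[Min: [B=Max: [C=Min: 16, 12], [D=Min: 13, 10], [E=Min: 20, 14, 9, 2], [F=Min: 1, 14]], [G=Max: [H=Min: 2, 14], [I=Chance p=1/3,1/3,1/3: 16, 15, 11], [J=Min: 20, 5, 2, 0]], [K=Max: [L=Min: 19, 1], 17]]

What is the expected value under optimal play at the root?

12

C (Min): min(16, 12) = 12
D (Min): min(13, 10) = 10
E (Min): min(20, 14, 9, 2) = 2
F (Min): min(1, 14) = 1
B (Max): max(12, 10, 2, 1) = 12
H (Min): min(2, 14) = 2
I (Chance): 1/3·16 + 1/3·15 + 1/3·11 = 14
J (Min): min(20, 5, 2, 0) = 0
G (Max): max(2, 14, 0) = 14
L (Min): min(19, 1) = 1
K (Max): max(1, 17) = 17
Root (Min): min(12, 14, 17) = 12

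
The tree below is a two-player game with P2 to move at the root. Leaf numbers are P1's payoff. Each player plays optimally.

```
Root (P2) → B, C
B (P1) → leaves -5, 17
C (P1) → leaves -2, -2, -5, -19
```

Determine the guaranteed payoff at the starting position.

-2

B (P1): max(-5, 17) = 17
C (P1): max(-2, -2, -5, -19) = -2
Root (P2): min(17, -2) = -2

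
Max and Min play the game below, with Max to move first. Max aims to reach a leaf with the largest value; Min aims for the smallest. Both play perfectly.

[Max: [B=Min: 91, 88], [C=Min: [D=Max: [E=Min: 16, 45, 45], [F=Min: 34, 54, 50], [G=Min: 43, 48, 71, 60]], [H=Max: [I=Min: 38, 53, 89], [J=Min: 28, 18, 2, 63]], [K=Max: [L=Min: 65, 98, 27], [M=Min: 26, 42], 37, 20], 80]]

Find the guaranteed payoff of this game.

88

B (Min): min(91, 88) = 88
E (Min): min(16, 45, 45) = 16
F (Min): min(34, 54, 50) = 34
G (Min): min(43, 48, 71, 60) = 43
D (Max): max(16, 34, 43) = 43
I (Min): min(38, 53, 89) = 38
J (Min): min(28, 18, 2, 63) = 2
H (Max): max(38, 2) = 38
L (Min): min(65, 98, 27) = 27
M (Min): min(26, 42) = 26
K (Max): max(27, 26, 37, 20) = 37
C (Min): min(43, 38, 37, 80) = 37
Root (Max): max(88, 37) = 88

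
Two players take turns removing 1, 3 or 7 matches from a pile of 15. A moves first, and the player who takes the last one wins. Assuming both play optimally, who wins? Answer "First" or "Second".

W/L table (W = player to move can force a win):
i:   0  1  2  3  4  5  6  7  8  9 10 11 12 13 14 15
     L  W  L  W  L  W  L  W  L  W  L  W  L  W  L  W
Position 15 is W, so the first player wins.

First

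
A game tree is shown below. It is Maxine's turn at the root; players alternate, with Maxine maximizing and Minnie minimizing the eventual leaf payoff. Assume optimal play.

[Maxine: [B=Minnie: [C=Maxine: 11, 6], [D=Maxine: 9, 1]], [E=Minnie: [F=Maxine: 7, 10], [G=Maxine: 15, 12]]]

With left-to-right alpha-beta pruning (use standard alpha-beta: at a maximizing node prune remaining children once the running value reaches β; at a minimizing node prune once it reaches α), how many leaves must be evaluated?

7

C [α=-∞,β=+∞]: v=11
D [α=-∞,β=11]: v=9
B [α=-∞,β=+∞]: v=9
F [α=9,β=+∞]: v=10
G [α=9,β=10]: v=15 after child 1 ≥ β → β-cutoff, skip 1
E [α=9,β=+∞]: v=10
Root [α=-∞,β=+∞]: v=10
Leaves evaluated: 7 of 8.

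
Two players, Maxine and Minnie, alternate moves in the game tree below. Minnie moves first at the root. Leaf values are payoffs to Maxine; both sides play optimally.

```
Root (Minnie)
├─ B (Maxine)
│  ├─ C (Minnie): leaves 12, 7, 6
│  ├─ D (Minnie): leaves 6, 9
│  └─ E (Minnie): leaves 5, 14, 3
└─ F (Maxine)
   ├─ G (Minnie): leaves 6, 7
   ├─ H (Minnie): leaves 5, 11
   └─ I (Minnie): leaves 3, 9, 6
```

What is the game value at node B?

C: min(12, 7, 6) = 6
D: min(6, 9) = 6
E: min(5, 14, 3) = 3
B: max(6, 6, 3) = 6

6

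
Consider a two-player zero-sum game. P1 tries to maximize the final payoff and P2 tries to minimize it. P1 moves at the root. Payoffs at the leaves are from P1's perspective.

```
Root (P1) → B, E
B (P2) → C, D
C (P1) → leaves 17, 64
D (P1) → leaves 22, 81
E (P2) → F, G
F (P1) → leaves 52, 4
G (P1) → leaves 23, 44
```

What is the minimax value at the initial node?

C (P1): max(17, 64) = 64
D (P1): max(22, 81) = 81
B (P2): min(64, 81) = 64
F (P1): max(52, 4) = 52
G (P1): max(23, 44) = 44
E (P2): min(52, 44) = 44
Root (P1): max(64, 44) = 64

64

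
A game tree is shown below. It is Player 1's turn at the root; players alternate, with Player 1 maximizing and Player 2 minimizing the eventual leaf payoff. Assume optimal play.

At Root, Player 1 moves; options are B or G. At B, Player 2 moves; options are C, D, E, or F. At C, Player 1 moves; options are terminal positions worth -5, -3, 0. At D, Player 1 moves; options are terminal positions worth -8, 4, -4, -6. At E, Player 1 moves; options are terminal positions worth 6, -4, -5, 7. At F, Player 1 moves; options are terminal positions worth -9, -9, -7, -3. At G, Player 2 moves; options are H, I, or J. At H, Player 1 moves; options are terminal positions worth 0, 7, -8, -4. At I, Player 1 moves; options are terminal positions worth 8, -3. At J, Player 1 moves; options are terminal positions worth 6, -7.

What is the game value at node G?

6

H: max(0, 7, -8, -4) = 7
I: max(8, -3) = 8
J: max(6, -7) = 6
G: min(7, 8, 6) = 6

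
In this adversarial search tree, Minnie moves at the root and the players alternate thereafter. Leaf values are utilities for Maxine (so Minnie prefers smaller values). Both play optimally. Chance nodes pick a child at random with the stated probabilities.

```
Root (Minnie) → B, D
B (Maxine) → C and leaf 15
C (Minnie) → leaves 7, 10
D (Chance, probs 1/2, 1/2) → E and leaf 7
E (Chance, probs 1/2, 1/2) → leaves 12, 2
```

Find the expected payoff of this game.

C (Minnie): min(7, 10) = 7
B (Maxine): max(7, 15) = 15
E (Chance): 1/2·12 + 1/2·2 = 7
D (Chance): 1/2·7 + 1/2·7 = 7
Root (Minnie): min(15, 7) = 7

7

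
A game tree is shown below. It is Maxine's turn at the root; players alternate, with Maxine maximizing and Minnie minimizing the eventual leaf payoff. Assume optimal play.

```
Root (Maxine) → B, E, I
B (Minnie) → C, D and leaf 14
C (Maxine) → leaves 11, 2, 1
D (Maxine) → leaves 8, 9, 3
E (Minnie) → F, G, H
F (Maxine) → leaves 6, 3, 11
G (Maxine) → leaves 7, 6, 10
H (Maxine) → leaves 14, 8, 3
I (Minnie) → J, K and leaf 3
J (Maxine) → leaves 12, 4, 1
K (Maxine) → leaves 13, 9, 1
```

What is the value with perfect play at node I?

J: max(12, 4, 1) = 12
K: max(13, 9, 1) = 13
I: min(12, 13, 3) = 3

3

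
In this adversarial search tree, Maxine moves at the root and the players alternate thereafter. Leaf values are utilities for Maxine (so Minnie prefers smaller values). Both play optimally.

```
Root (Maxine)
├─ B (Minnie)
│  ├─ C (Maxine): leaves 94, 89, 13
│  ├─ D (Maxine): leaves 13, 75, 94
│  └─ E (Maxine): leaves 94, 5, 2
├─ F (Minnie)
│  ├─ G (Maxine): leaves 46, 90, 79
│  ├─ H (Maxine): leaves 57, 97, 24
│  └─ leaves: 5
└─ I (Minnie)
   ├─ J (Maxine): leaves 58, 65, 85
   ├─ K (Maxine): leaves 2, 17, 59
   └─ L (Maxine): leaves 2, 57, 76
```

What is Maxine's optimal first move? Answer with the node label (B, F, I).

B

C (Maxine): max(94, 89, 13) = 94
D (Maxine): max(13, 75, 94) = 94
E (Maxine): max(94, 5, 2) = 94
B (Minnie): min(94, 94, 94) = 94
G (Maxine): max(46, 90, 79) = 90
H (Maxine): max(57, 97, 24) = 97
F (Minnie): min(90, 97, 5) = 5
J (Maxine): max(58, 65, 85) = 85
K (Maxine): max(2, 17, 59) = 59
L (Maxine): max(2, 57, 76) = 76
I (Minnie): min(85, 59, 76) = 59
Root (Maxine): max(94, 5, 59) = 94
Maxine picks the child with the highest value: B (value 94).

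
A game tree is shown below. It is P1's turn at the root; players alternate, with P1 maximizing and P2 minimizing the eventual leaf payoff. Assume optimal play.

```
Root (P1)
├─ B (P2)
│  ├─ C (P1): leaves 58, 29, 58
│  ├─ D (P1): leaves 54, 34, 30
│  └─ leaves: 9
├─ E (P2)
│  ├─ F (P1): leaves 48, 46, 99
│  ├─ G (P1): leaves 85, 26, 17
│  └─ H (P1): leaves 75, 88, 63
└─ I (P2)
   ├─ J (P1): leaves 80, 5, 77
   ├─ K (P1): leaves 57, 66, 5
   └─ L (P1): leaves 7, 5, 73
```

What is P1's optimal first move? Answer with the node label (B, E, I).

E

C (P1): max(58, 29, 58) = 58
D (P1): max(54, 34, 30) = 54
B (P2): min(58, 54, 9) = 9
F (P1): max(48, 46, 99) = 99
G (P1): max(85, 26, 17) = 85
H (P1): max(75, 88, 63) = 88
E (P2): min(99, 85, 88) = 85
J (P1): max(80, 5, 77) = 80
K (P1): max(57, 66, 5) = 66
L (P1): max(7, 5, 73) = 73
I (P2): min(80, 66, 73) = 66
Root (P1): max(9, 85, 66) = 85
P1 picks the child with the highest value: E (value 85).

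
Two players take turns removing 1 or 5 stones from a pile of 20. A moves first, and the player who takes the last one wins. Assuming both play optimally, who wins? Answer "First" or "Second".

Second

W/L table (W = player to move can force a win):
i:   0  1  2  3  4  5  6  7  8  9 10 11 12 13 14 15 16 17 18 19 20
     L  W  L  W  L  W  L  W  L  W  L  W  L  W  L  W  L  W  L  W  L
Position 20 is L, so the second player wins.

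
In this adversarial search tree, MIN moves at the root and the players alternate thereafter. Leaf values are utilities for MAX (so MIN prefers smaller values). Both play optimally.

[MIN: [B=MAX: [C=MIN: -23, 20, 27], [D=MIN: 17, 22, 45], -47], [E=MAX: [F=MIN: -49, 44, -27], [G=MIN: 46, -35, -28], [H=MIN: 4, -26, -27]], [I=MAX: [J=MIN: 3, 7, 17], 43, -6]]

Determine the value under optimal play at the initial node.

-27

C (MIN): min(-23, 20, 27) = -23
D (MIN): min(17, 22, 45) = 17
B (MAX): max(-23, 17, -47) = 17
F (MIN): min(-49, 44, -27) = -49
G (MIN): min(46, -35, -28) = -35
H (MIN): min(4, -26, -27) = -27
E (MAX): max(-49, -35, -27) = -27
J (MIN): min(3, 7, 17) = 3
I (MAX): max(3, 43, -6) = 43
Root (MIN): min(17, -27, 43) = -27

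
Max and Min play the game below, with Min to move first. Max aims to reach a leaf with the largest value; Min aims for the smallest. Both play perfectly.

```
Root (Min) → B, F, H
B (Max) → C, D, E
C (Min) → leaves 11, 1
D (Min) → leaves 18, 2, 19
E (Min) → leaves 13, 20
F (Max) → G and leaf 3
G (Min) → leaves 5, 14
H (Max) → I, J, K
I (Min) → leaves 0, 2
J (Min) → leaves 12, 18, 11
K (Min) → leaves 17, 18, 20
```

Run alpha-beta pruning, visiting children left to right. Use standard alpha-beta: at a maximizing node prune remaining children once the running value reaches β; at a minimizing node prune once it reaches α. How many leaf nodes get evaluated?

15

C [α=-∞,β=+∞]: v=1
D [α=1,β=+∞]: v=2
E [α=2,β=+∞]: v=13
B [α=-∞,β=+∞]: v=13
G [α=-∞,β=13]: v=5
F [α=-∞,β=13]: v=5
I [α=-∞,β=5]: v=0
J [α=0,β=5]: v=11
H [α=-∞,β=5]: v=11 after child 2 ≥ β → β-cutoff, skip 1
Root [α=-∞,β=+∞]: v=5
Leaves evaluated: 15 of 18.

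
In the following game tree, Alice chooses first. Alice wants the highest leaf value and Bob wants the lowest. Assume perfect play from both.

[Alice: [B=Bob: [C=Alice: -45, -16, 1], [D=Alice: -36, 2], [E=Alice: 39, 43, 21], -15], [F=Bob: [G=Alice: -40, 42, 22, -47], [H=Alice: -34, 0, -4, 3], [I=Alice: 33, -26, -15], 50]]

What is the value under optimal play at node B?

C: max(-45, -16, 1) = 1
D: max(-36, 2) = 2
E: max(39, 43, 21) = 43
B: min(1, 2, 43, -15) = -15

-15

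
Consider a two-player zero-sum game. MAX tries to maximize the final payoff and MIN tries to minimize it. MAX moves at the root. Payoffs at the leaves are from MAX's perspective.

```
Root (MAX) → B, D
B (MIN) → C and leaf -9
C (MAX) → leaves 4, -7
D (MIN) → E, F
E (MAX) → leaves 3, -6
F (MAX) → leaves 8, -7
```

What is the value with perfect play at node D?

3

E: max(3, -6) = 3
F: max(8, -7) = 8
D: min(3, 8) = 3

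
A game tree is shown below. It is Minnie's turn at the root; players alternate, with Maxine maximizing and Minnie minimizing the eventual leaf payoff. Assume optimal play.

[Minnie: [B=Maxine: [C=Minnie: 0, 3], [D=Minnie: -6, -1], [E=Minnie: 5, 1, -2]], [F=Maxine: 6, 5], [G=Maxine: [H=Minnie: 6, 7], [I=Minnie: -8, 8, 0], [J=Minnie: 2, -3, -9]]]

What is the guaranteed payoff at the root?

C (Minnie): min(0, 3) = 0
D (Minnie): min(-6, -1) = -6
E (Minnie): min(5, 1, -2) = -2
B (Maxine): max(0, -6, -2) = 0
F (Maxine): max(6, 5) = 6
H (Minnie): min(6, 7) = 6
I (Minnie): min(-8, 8, 0) = -8
J (Minnie): min(2, -3, -9) = -9
G (Maxine): max(6, -8, -9) = 6
Root (Minnie): min(0, 6, 6) = 0

0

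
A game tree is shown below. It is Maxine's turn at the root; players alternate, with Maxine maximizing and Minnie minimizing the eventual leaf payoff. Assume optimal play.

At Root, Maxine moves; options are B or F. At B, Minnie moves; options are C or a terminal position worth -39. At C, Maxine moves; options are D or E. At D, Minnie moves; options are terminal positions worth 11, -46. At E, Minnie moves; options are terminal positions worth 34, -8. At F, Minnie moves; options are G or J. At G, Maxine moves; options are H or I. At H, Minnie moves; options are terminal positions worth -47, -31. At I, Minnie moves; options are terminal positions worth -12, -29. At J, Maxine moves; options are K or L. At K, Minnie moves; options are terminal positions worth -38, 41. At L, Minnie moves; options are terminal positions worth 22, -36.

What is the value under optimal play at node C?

D: min(11, -46) = -46
E: min(34, -8) = -8
C: max(-46, -8) = -8

-8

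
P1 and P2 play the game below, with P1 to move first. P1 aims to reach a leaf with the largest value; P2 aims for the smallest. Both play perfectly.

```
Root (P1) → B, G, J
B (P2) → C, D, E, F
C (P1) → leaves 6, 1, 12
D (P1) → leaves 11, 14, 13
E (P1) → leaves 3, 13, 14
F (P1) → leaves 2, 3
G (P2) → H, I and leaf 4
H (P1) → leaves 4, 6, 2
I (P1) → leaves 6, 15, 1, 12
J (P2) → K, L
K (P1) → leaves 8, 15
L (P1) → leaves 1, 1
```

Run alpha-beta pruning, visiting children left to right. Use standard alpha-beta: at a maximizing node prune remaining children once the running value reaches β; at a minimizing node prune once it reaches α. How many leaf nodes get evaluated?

C [α=-∞,β=+∞]: v=12
D [α=-∞,β=12]: v=14 after child 2 ≥ β → β-cutoff, skip 1
E [α=-∞,β=12]: v=13 after child 2 ≥ β → β-cutoff, skip 1
F [α=-∞,β=12]: v=3
B [α=-∞,β=+∞]: v=3
H [α=3,β=+∞]: v=6
I [α=3,β=6]: v=6 after child 1 ≥ β → β-cutoff, skip 3
G [α=3,β=+∞]: v=4
K [α=4,β=+∞]: v=15
L [α=4,β=15]: v=1
J [α=4,β=+∞]: v=1
Root [α=-∞,β=+∞]: v=4
Leaves evaluated: 18 of 23.

18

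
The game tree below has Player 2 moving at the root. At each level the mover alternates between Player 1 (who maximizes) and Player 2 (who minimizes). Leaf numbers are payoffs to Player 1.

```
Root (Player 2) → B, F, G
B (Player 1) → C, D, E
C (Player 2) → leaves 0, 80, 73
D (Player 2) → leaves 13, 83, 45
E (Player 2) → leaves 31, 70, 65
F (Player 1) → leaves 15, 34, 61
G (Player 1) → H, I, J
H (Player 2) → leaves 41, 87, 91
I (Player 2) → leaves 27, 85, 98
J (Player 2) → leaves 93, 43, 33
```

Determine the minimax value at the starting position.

31

C (Player 2): min(0, 80, 73) = 0
D (Player 2): min(13, 83, 45) = 13
E (Player 2): min(31, 70, 65) = 31
B (Player 1): max(0, 13, 31) = 31
F (Player 1): max(15, 34, 61) = 61
H (Player 2): min(41, 87, 91) = 41
I (Player 2): min(27, 85, 98) = 27
J (Player 2): min(93, 43, 33) = 33
G (Player 1): max(41, 27, 33) = 41
Root (Player 2): min(31, 61, 41) = 31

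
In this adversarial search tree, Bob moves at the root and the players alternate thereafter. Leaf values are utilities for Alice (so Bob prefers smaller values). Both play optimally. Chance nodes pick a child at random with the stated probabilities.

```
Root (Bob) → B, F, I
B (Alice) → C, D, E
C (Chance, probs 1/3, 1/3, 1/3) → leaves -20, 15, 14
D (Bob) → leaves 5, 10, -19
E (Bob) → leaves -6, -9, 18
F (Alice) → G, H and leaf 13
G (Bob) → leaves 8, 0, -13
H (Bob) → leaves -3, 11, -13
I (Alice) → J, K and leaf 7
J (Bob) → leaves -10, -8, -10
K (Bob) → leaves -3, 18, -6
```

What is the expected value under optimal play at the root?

C (Chance): 1/3·-20 + 1/3·15 + 1/3·14 = 3
D (Bob): min(5, 10, -19) = -19
E (Bob): min(-6, -9, 18) = -9
B (Alice): max(3, -19, -9) = 3
G (Bob): min(8, 0, -13) = -13
H (Bob): min(-3, 11, -13) = -13
F (Alice): max(-13, -13, 13) = 13
J (Bob): min(-10, -8, -10) = -10
K (Bob): min(-3, 18, -6) = -6
I (Alice): max(-10, -6, 7) = 7
Root (Bob): min(3, 13, 7) = 3

3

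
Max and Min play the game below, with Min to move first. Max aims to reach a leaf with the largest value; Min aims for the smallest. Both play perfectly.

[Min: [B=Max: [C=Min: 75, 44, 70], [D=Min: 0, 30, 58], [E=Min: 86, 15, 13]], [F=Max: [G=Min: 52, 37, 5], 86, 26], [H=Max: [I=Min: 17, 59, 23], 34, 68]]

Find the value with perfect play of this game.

44

C (Min): min(75, 44, 70) = 44
D (Min): min(0, 30, 58) = 0
E (Min): min(86, 15, 13) = 13
B (Max): max(44, 0, 13) = 44
G (Min): min(52, 37, 5) = 5
F (Max): max(5, 86, 26) = 86
I (Min): min(17, 59, 23) = 17
H (Max): max(17, 34, 68) = 68
Root (Min): min(44, 86, 68) = 44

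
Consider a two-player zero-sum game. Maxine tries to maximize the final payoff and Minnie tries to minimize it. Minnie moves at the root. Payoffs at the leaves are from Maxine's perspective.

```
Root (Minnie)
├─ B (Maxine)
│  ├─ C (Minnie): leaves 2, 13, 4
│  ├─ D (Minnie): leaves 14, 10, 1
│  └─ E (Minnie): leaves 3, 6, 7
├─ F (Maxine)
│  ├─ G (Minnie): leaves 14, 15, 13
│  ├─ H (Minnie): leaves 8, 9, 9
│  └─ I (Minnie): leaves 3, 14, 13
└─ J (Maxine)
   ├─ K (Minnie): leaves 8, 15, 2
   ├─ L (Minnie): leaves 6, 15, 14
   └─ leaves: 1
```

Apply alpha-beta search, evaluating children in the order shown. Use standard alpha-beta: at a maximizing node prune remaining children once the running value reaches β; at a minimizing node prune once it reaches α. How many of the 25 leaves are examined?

18

C [α=-∞,β=+∞]: v=2
D [α=2,β=+∞]: v=1
E [α=2,β=+∞]: v=3
B [α=-∞,β=+∞]: v=3
G [α=-∞,β=3]: v=13
F [α=-∞,β=3]: v=13 after child 1 ≥ β → β-cutoff, skip 2
K [α=-∞,β=3]: v=2
L [α=2,β=3]: v=6
J [α=-∞,β=3]: v=6 after child 2 ≥ β → β-cutoff, skip 1
Root [α=-∞,β=+∞]: v=3
Leaves evaluated: 18 of 25.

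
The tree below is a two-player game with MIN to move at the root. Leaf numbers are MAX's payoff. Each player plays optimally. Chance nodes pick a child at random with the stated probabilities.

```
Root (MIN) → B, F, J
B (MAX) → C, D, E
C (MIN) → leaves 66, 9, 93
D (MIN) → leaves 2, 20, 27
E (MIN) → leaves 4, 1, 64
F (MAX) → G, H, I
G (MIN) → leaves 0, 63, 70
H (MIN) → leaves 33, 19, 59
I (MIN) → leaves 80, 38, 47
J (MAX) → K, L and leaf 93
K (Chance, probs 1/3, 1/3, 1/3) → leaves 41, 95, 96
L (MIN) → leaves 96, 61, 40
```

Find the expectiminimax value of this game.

C (MIN): min(66, 9, 93) = 9
D (MIN): min(2, 20, 27) = 2
E (MIN): min(4, 1, 64) = 1
B (MAX): max(9, 2, 1) = 9
G (MIN): min(0, 63, 70) = 0
H (MIN): min(33, 19, 59) = 19
I (MIN): min(80, 38, 47) = 38
F (MAX): max(0, 19, 38) = 38
K (Chance): 1/3·41 + 1/3·95 + 1/3·96 = 77.33
L (MIN): min(96, 61, 40) = 40
J (MAX): max(77.33, 40, 93) = 93
Root (MIN): min(9, 38, 93) = 9

9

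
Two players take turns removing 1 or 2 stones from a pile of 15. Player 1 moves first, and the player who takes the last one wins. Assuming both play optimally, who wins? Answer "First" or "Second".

Second

Mark each pile size as W (mover wins) or L (mover loses):
i:   0  1  2  3  4  5  6  7  8  9 10 11 12 13 14 15
     L  W  W  L  W  W  L  W  W  L  W  W  L  W  W  L
Position 15 is L, so the second player wins.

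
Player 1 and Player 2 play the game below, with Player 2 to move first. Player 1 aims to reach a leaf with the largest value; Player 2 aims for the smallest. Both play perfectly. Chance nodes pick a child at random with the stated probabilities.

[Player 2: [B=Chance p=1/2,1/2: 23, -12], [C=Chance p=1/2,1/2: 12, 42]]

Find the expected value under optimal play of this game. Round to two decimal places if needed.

B (Chance): 1/2·23 + 1/2·-12 = 5.5
C (Chance): 1/2·12 + 1/2·42 = 27
Root (Player 2): min(5.5, 27) = 5.5

5.5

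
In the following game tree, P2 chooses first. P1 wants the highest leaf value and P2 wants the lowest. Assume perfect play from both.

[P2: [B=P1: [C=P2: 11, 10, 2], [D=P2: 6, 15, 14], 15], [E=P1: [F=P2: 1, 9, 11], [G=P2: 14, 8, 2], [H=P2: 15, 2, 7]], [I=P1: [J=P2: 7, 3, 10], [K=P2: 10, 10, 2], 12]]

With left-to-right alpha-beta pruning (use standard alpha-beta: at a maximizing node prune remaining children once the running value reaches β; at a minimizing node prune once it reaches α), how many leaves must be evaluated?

C [α=-∞,β=+∞]: v=2
D [α=2,β=+∞]: v=6
B [α=-∞,β=+∞]: v=15
F [α=-∞,β=15]: v=1
G [α=1,β=15]: v=2
H [α=2,β=15]: v=2 after child 2 ≤ α → α-cutoff, skip 1
E [α=-∞,β=15]: v=2
J [α=-∞,β=2]: v=3
I [α=-∞,β=2]: v=3 after child 1 ≥ β → β-cutoff, skip 2
Root [α=-∞,β=+∞]: v=2
Leaves evaluated: 18 of 23.

18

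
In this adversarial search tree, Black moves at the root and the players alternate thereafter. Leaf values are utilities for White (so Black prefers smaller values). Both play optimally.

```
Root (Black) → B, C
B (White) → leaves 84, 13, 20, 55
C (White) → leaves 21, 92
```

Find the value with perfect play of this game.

B (White): max(84, 13, 20, 55) = 84
C (White): max(21, 92) = 92
Root (Black): min(84, 92) = 84

84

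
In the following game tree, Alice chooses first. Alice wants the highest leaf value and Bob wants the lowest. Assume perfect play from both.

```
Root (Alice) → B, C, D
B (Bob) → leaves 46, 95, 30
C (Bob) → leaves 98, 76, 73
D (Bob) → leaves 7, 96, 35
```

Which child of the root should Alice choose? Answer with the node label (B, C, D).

C

B (Bob): min(46, 95, 30) = 30
C (Bob): min(98, 76, 73) = 73
D (Bob): min(7, 96, 35) = 7
Root (Alice): max(30, 73, 7) = 73
Alice picks the child with the highest value: C (value 73).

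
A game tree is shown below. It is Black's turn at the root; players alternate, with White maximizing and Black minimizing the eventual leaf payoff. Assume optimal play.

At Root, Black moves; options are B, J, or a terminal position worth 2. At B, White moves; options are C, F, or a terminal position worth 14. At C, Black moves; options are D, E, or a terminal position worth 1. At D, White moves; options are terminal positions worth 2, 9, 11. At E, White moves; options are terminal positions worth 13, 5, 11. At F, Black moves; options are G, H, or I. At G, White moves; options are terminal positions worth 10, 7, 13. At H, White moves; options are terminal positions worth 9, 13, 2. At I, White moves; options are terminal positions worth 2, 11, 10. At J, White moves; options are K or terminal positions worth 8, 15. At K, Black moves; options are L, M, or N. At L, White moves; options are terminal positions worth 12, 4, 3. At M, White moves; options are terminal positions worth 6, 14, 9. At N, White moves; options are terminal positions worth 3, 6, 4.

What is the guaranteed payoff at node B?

D: max(2, 9, 11) = 11
E: max(13, 5, 11) = 13
C: min(11, 13, 1) = 1
G: max(10, 7, 13) = 13
H: max(9, 13, 2) = 13
I: max(2, 11, 10) = 11
F: min(13, 13, 11) = 11
B: max(1, 11, 14) = 14

14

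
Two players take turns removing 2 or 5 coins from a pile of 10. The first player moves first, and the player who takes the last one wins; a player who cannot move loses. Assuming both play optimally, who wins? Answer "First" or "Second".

First

i:   0  1  2  3  4  5  6  7  8  9 10
     L  L  W  W  L  W  W  L  L  W  W
Position 10 is W, so the first player wins.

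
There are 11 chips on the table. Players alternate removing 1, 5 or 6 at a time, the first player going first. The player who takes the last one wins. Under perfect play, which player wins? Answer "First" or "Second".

Second

Positions where the player to move wins (W) vs loses (L):
i:   0  1  2  3  4  5  6  7  8  9 10 11
     L  W  L  W  L  W  W  W  W  W  W  L
Position 11 is L, so the second player wins.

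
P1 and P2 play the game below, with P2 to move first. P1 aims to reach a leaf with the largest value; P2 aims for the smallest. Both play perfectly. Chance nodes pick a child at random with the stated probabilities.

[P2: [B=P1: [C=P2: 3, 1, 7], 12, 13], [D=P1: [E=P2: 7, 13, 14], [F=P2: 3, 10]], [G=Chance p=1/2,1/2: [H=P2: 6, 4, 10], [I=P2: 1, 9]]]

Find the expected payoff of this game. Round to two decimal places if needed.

2.5

C (P2): min(3, 1, 7) = 1
B (P1): max(1, 12, 13) = 13
E (P2): min(7, 13, 14) = 7
F (P2): min(3, 10) = 3
D (P1): max(7, 3) = 7
H (P2): min(6, 4, 10) = 4
I (P2): min(1, 9) = 1
G (Chance): 1/2·4 + 1/2·1 = 2.5
Root (P2): min(13, 7, 2.5) = 2.5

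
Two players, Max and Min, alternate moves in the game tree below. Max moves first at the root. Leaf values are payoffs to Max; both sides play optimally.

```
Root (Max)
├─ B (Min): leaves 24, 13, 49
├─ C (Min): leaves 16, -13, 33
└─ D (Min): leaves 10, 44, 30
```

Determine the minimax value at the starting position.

13

B (Min): min(24, 13, 49) = 13
C (Min): min(16, -13, 33) = -13
D (Min): min(10, 44, 30) = 10
Root (Max): max(13, -13, 10) = 13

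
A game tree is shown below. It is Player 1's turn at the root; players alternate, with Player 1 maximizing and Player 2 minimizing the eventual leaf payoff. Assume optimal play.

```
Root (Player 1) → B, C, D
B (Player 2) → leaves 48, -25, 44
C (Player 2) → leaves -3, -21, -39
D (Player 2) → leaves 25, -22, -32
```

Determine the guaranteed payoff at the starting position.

B (Player 2): min(48, -25, 44) = -25
C (Player 2): min(-3, -21, -39) = -39
D (Player 2): min(25, -22, -32) = -32
Root (Player 1): max(-25, -39, -32) = -25

-25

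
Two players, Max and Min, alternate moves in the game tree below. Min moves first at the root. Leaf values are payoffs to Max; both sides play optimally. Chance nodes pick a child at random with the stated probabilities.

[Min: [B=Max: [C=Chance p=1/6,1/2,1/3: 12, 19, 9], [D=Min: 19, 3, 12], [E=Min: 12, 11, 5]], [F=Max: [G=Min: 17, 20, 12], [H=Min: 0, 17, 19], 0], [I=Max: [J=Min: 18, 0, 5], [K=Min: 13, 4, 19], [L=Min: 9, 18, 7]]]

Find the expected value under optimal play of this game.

C (Chance): 1/6·12 + 1/2·19 + 1/3·9 = 14.5
D (Min): min(19, 3, 12) = 3
E (Min): min(12, 11, 5) = 5
B (Max): max(14.5, 3, 5) = 14.5
G (Min): min(17, 20, 12) = 12
H (Min): min(0, 17, 19) = 0
F (Max): max(12, 0, 0) = 12
J (Min): min(18, 0, 5) = 0
K (Min): min(13, 4, 19) = 4
L (Min): min(9, 18, 7) = 7
I (Max): max(0, 4, 7) = 7
Root (Min): min(14.5, 12, 7) = 7

7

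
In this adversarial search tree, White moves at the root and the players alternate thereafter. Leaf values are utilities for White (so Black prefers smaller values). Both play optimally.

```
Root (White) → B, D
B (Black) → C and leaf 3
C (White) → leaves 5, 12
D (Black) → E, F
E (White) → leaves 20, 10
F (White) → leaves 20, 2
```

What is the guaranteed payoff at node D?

20

E: max(20, 10) = 20
F: max(20, 2) = 20
D: min(20, 20) = 20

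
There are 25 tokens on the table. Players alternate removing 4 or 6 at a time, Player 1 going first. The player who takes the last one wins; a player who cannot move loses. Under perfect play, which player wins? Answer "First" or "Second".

First

i:   0  1  2  3  4  5  6  7  8  9 10 11 12 13 14 15 16 17 18 19 20 21 22 23 24 25
     L  L  L  L  W  W  W  W  W  W  L  L  L  L  W  W  W  W  W  W  L  L  L  L  W  W
Position 25 is W, so the first player wins.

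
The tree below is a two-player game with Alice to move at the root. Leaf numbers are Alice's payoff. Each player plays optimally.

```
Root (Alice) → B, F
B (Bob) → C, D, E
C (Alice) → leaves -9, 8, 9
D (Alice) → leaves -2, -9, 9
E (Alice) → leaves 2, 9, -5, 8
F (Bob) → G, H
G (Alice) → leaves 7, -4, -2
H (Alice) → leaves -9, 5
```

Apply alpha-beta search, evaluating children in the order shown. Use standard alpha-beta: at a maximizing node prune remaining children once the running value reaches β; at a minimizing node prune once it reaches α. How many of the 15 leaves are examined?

11

C [α=-∞,β=+∞]: v=9
D [α=-∞,β=9]: v=9
E [α=-∞,β=9]: v=9 after child 2 ≥ β → β-cutoff, skip 2
B [α=-∞,β=+∞]: v=9
G [α=9,β=+∞]: v=7
F [α=9,β=+∞]: v=7 after child 1 ≤ α → α-cutoff, skip 1
Root [α=-∞,β=+∞]: v=9
Leaves evaluated: 11 of 15.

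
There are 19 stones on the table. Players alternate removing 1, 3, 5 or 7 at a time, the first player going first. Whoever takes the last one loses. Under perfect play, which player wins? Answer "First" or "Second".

W/L table (W = player to move can force a win):
i:   0  1  2  3  4  5  6  7  8  9 10 11 12 13 14 15 16 17 18 19
     W  L  W  L  W  L  W  L  W  L  W  L  W  L  W  L  W  L  W  L
Position 19 is L, so the second player wins.

Second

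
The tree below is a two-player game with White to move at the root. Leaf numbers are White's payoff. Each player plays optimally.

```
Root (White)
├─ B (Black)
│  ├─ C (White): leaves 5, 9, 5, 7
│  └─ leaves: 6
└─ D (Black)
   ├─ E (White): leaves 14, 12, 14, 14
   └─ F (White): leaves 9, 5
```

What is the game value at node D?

9

E: max(14, 12, 14, 14) = 14
F: max(9, 5) = 9
D: min(14, 9) = 9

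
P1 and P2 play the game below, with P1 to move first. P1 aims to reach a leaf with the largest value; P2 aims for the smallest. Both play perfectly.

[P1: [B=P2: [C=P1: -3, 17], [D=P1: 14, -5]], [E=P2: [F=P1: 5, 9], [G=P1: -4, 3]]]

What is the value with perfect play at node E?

F: max(5, 9) = 9
G: max(-4, 3) = 3
E: min(9, 3) = 3

3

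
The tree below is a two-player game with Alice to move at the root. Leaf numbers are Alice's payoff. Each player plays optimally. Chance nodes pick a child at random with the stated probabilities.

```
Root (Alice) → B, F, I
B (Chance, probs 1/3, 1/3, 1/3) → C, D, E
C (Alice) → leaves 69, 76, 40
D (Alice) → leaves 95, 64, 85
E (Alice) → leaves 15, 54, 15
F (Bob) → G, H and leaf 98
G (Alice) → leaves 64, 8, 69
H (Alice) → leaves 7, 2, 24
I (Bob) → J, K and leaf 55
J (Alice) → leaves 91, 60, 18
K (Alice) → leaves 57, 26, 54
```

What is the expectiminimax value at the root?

C (Alice): max(69, 76, 40) = 76
D (Alice): max(95, 64, 85) = 95
E (Alice): max(15, 54, 15) = 54
B (Chance): 1/3·76 + 1/3·95 + 1/3·54 = 75
G (Alice): max(64, 8, 69) = 69
H (Alice): max(7, 2, 24) = 24
F (Bob): min(69, 24, 98) = 24
J (Alice): max(91, 60, 18) = 91
K (Alice): max(57, 26, 54) = 57
I (Bob): min(91, 57, 55) = 55
Root (Alice): max(75, 24, 55) = 75

75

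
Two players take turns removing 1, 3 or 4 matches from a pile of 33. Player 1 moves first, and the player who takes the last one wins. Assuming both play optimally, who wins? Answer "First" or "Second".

i:   0  1  2  3  4  5  6  7  8  9 10 11 12 13 14 15 16 17 18 19 20 21 22 23 24 25 26 27 28 29 30 31 32 33
     L  W  L  W  W  W  W  L  W  L  W  W  W  W  L  W  L  W  W  W  W  L  W  L  W  W  W  W  L  W  L  W  W  W
Position 33 is W, so the first player wins.

First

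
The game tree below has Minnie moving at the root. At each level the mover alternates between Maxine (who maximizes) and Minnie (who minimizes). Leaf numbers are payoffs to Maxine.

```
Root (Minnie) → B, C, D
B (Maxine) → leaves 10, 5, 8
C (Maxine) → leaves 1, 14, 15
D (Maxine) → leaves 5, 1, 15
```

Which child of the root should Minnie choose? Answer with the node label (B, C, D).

B (Maxine): max(10, 5, 8) = 10
C (Maxine): max(1, 14, 15) = 15
D (Maxine): max(5, 1, 15) = 15
Root (Minnie): min(10, 15, 15) = 10
Minnie picks the child with the lowest value: B (value 10).

B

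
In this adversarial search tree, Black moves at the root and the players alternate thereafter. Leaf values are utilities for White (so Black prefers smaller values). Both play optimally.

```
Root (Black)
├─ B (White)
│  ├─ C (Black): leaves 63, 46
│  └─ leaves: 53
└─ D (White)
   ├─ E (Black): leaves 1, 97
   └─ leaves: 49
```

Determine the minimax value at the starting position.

C (Black): min(63, 46) = 46
B (White): max(46, 53) = 53
E (Black): min(1, 97) = 1
D (White): max(1, 49) = 49
Root (Black): min(53, 49) = 49

49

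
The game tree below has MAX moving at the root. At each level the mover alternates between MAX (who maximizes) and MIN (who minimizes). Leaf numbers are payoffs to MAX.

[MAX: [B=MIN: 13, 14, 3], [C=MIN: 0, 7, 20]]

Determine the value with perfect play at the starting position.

3

B (MIN): min(13, 14, 3) = 3
C (MIN): min(0, 7, 20) = 0
Root (MAX): max(3, 0) = 3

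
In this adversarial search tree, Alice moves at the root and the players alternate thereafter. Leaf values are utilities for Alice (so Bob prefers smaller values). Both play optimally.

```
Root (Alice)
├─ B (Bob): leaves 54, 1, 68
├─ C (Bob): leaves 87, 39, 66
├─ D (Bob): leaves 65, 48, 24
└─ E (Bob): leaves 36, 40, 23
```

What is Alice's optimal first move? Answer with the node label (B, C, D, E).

B (Bob): min(54, 1, 68) = 1
C (Bob): min(87, 39, 66) = 39
D (Bob): min(65, 48, 24) = 24
E (Bob): min(36, 40, 23) = 23
Root (Alice): max(1, 39, 24, 23) = 39
Alice picks the child with the highest value: C (value 39).

C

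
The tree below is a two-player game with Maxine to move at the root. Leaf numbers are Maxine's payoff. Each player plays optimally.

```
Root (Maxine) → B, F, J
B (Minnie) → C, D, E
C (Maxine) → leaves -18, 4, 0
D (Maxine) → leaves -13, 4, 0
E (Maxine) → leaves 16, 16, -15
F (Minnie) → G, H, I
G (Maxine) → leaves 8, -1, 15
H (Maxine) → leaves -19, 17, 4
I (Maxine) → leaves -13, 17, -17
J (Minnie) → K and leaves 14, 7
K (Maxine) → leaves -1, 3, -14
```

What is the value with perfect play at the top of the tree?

15

C (Maxine): max(-18, 4, 0) = 4
D (Maxine): max(-13, 4, 0) = 4
E (Maxine): max(16, 16, -15) = 16
B (Minnie): min(4, 4, 16) = 4
G (Maxine): max(8, -1, 15) = 15
H (Maxine): max(-19, 17, 4) = 17
I (Maxine): max(-13, 17, -17) = 17
F (Minnie): min(15, 17, 17) = 15
K (Maxine): max(-1, 3, -14) = 3
J (Minnie): min(3, 14, 7) = 3
Root (Maxine): max(4, 15, 3) = 15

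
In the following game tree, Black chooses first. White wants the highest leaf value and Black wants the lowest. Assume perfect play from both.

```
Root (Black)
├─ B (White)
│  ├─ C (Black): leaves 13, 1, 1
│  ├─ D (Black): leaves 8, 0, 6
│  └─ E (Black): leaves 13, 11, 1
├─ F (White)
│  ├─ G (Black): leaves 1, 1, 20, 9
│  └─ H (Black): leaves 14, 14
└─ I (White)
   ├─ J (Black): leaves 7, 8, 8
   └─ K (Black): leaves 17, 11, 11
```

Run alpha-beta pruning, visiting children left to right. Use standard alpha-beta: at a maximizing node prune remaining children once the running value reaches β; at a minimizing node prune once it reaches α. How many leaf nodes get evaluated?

15

C [α=-∞,β=+∞]: v=1
D [α=1,β=+∞]: v=0 after child 2 ≤ α → α-cutoff, skip 1
E [α=1,β=+∞]: v=1
B [α=-∞,β=+∞]: v=1
G [α=-∞,β=1]: v=1
F [α=-∞,β=1]: v=1 after child 1 ≥ β → β-cutoff, skip 1
J [α=-∞,β=1]: v=7
I [α=-∞,β=1]: v=7 after child 1 ≥ β → β-cutoff, skip 1
Root [α=-∞,β=+∞]: v=1
Leaves evaluated: 15 of 21.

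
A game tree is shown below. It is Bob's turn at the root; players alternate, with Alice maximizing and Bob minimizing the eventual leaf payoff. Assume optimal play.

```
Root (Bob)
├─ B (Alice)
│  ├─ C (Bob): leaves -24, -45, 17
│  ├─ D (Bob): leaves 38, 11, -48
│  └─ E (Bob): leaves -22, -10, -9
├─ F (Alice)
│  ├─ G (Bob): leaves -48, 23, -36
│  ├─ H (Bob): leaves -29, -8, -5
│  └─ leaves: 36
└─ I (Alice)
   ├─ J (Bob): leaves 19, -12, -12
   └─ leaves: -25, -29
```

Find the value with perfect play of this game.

-22

C (Bob): min(-24, -45, 17) = -45
D (Bob): min(38, 11, -48) = -48
E (Bob): min(-22, -10, -9) = -22
B (Alice): max(-45, -48, -22) = -22
G (Bob): min(-48, 23, -36) = -48
H (Bob): min(-29, -8, -5) = -29
F (Alice): max(-48, -29, 36) = 36
J (Bob): min(19, -12, -12) = -12
I (Alice): max(-12, -25, -29) = -12
Root (Bob): min(-22, 36, -12) = -22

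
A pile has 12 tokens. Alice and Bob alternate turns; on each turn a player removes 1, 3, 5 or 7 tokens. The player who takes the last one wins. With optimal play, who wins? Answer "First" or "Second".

Positions where the player to move wins (W) vs loses (L):
i:   0  1  2  3  4  5  6  7  8  9 10 11 12
     L  W  L  W  L  W  L  W  L  W  L  W  L
Position 12 is L, so the second player wins.

Second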